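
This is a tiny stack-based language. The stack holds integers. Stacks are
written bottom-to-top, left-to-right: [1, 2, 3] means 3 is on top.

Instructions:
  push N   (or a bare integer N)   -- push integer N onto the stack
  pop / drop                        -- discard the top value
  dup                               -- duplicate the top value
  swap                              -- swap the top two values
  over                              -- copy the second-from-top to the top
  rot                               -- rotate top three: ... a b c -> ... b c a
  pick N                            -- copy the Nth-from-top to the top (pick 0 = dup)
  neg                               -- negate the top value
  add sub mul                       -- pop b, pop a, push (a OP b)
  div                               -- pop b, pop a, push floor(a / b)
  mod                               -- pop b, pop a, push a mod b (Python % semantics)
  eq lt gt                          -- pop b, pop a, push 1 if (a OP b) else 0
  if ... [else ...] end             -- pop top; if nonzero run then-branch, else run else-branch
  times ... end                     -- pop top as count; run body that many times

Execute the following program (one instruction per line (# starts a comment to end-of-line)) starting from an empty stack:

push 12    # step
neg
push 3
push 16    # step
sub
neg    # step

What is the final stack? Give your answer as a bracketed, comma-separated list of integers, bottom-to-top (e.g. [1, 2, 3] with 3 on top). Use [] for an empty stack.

Answer: [-12, 13]

Derivation:
After 'push 12': [12]
After 'neg': [-12]
After 'push 3': [-12, 3]
After 'push 16': [-12, 3, 16]
After 'sub': [-12, -13]
After 'neg': [-12, 13]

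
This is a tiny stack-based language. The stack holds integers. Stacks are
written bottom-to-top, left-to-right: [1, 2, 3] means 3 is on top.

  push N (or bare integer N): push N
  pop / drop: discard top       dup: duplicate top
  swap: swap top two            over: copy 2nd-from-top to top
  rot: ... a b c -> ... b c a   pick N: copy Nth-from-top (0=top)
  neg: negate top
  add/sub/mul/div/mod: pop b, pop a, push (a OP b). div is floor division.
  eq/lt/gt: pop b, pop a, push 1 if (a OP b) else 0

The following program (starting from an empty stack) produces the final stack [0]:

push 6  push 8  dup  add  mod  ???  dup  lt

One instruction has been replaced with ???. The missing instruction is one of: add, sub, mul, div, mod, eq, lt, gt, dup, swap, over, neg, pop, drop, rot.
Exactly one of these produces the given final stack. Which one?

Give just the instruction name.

Answer: neg

Derivation:
Stack before ???: [6]
Stack after ???:  [-6]
The instruction that transforms [6] -> [-6] is: neg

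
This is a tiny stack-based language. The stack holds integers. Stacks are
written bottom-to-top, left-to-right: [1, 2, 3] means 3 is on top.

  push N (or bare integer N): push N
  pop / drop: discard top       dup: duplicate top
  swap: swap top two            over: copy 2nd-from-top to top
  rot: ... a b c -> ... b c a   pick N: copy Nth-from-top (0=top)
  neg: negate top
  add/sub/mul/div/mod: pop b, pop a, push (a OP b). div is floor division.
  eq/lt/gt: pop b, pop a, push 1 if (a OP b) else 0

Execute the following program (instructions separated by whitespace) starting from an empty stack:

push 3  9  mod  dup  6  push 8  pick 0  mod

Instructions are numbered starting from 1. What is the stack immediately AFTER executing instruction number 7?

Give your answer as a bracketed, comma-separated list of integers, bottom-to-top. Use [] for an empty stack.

Answer: [3, 3, 6, 8, 8]

Derivation:
Step 1 ('push 3'): [3]
Step 2 ('9'): [3, 9]
Step 3 ('mod'): [3]
Step 4 ('dup'): [3, 3]
Step 5 ('6'): [3, 3, 6]
Step 6 ('push 8'): [3, 3, 6, 8]
Step 7 ('pick 0'): [3, 3, 6, 8, 8]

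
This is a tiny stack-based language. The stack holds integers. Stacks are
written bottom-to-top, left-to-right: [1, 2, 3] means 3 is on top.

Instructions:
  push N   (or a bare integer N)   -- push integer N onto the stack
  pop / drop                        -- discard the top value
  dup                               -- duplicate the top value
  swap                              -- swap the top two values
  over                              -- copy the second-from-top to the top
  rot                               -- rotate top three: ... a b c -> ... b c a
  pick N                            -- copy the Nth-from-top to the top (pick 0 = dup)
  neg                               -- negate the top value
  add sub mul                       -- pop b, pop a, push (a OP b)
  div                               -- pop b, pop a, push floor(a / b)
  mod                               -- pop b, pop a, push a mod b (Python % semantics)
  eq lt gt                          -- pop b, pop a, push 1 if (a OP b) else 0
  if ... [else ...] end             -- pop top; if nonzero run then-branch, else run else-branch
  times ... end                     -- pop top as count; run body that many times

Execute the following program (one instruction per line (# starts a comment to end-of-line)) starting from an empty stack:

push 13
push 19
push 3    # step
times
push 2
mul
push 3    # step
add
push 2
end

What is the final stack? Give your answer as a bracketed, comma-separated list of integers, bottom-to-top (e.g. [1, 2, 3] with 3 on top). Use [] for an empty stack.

After 'push 13': [13]
After 'push 19': [13, 19]
After 'push 3': [13, 19, 3]
After 'times': [13, 19]
After 'push 2': [13, 19, 2]
After 'mul': [13, 38]
After 'push 3': [13, 38, 3]
After 'add': [13, 41]
After 'push 2': [13, 41, 2]
After 'push 2': [13, 41, 2, 2]
After 'mul': [13, 41, 4]
After 'push 3': [13, 41, 4, 3]
After 'add': [13, 41, 7]
After 'push 2': [13, 41, 7, 2]
After 'push 2': [13, 41, 7, 2, 2]
After 'mul': [13, 41, 7, 4]
After 'push 3': [13, 41, 7, 4, 3]
After 'add': [13, 41, 7, 7]
After 'push 2': [13, 41, 7, 7, 2]

Answer: [13, 41, 7, 7, 2]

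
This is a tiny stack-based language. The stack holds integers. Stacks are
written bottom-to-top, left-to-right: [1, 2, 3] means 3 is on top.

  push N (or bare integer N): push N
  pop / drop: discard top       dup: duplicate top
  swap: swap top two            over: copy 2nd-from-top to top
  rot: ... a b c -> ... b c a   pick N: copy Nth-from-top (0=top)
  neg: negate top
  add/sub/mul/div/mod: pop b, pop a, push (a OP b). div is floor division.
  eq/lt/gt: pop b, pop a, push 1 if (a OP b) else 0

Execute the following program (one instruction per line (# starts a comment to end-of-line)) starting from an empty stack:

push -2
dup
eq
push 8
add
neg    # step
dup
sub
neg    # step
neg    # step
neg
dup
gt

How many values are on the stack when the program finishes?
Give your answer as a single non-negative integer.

Answer: 1

Derivation:
After 'push -2': stack = [-2] (depth 1)
After 'dup': stack = [-2, -2] (depth 2)
After 'eq': stack = [1] (depth 1)
After 'push 8': stack = [1, 8] (depth 2)
After 'add': stack = [9] (depth 1)
After 'neg': stack = [-9] (depth 1)
After 'dup': stack = [-9, -9] (depth 2)
After 'sub': stack = [0] (depth 1)
After 'neg': stack = [0] (depth 1)
After 'neg': stack = [0] (depth 1)
After 'neg': stack = [0] (depth 1)
After 'dup': stack = [0, 0] (depth 2)
After 'gt': stack = [0] (depth 1)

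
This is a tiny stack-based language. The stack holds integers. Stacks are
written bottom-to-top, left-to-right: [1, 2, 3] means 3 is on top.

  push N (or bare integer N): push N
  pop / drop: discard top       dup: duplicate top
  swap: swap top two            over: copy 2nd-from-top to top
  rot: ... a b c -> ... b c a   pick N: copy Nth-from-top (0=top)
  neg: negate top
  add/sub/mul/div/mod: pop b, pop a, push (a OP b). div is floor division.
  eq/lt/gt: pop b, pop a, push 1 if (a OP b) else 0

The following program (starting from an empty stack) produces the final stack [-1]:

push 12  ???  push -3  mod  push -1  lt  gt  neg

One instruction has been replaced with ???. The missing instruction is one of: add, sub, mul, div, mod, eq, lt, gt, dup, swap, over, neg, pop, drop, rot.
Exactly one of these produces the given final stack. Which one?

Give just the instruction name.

Answer: dup

Derivation:
Stack before ???: [12]
Stack after ???:  [12, 12]
The instruction that transforms [12] -> [12, 12] is: dup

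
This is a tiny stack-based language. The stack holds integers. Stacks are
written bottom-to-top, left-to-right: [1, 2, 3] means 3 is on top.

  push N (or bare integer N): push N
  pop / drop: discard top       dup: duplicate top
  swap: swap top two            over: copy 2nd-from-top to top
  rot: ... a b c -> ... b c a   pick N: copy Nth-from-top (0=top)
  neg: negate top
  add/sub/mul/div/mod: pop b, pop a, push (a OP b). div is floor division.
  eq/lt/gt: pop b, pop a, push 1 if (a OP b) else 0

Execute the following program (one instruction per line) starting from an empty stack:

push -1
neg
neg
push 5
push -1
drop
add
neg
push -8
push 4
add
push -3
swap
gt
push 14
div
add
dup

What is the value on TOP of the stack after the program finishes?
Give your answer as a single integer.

After 'push -1': [-1]
After 'neg': [1]
After 'neg': [-1]
After 'push 5': [-1, 5]
After 'push -1': [-1, 5, -1]
After 'drop': [-1, 5]
After 'add': [4]
After 'neg': [-4]
After 'push -8': [-4, -8]
After 'push 4': [-4, -8, 4]
After 'add': [-4, -4]
After 'push -3': [-4, -4, -3]
After 'swap': [-4, -3, -4]
After 'gt': [-4, 1]
After 'push 14': [-4, 1, 14]
After 'div': [-4, 0]
After 'add': [-4]
After 'dup': [-4, -4]

Answer: -4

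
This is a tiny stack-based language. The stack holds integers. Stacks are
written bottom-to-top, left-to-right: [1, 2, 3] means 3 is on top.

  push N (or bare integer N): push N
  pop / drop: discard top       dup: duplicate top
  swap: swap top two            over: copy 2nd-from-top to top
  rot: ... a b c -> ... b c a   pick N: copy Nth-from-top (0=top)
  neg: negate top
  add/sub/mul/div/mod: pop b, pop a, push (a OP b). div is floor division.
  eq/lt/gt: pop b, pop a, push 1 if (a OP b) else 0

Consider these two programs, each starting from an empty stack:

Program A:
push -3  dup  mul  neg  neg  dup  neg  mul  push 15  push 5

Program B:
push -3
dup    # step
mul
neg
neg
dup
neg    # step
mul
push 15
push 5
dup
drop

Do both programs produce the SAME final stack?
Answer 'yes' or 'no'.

Answer: yes

Derivation:
Program A trace:
  After 'push -3': [-3]
  After 'dup': [-3, -3]
  After 'mul': [9]
  After 'neg': [-9]
  After 'neg': [9]
  After 'dup': [9, 9]
  After 'neg': [9, -9]
  After 'mul': [-81]
  After 'push 15': [-81, 15]
  After 'push 5': [-81, 15, 5]
Program A final stack: [-81, 15, 5]

Program B trace:
  After 'push -3': [-3]
  After 'dup': [-3, -3]
  After 'mul': [9]
  After 'neg': [-9]
  After 'neg': [9]
  After 'dup': [9, 9]
  After 'neg': [9, -9]
  After 'mul': [-81]
  After 'push 15': [-81, 15]
  After 'push 5': [-81, 15, 5]
  After 'dup': [-81, 15, 5, 5]
  After 'drop': [-81, 15, 5]
Program B final stack: [-81, 15, 5]
Same: yes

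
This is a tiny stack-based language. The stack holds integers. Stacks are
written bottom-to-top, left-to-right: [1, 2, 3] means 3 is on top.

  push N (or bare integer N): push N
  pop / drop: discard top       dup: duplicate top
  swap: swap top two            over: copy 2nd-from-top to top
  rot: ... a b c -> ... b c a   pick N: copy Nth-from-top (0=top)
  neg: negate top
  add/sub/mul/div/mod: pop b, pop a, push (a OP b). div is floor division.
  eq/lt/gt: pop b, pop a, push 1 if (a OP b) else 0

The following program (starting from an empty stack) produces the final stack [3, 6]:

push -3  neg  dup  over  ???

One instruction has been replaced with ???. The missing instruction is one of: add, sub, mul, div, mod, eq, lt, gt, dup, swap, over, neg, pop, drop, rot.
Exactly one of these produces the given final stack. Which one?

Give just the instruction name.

Answer: add

Derivation:
Stack before ???: [3, 3, 3]
Stack after ???:  [3, 6]
The instruction that transforms [3, 3, 3] -> [3, 6] is: add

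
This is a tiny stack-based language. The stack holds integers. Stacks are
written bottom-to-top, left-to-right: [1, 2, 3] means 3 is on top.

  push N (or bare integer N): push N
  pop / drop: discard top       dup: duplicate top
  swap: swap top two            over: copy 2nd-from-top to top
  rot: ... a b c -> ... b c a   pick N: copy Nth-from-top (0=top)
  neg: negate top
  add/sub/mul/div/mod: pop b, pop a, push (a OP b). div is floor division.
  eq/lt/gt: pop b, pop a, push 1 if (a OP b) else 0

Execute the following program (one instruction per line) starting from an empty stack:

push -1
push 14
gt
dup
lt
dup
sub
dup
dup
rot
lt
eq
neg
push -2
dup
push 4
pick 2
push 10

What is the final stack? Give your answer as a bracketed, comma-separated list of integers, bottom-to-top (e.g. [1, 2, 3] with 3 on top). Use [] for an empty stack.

After 'push -1': [-1]
After 'push 14': [-1, 14]
After 'gt': [0]
After 'dup': [0, 0]
After 'lt': [0]
After 'dup': [0, 0]
After 'sub': [0]
After 'dup': [0, 0]
After 'dup': [0, 0, 0]
After 'rot': [0, 0, 0]
After 'lt': [0, 0]
After 'eq': [1]
After 'neg': [-1]
After 'push -2': [-1, -2]
After 'dup': [-1, -2, -2]
After 'push 4': [-1, -2, -2, 4]
After 'pick 2': [-1, -2, -2, 4, -2]
After 'push 10': [-1, -2, -2, 4, -2, 10]

Answer: [-1, -2, -2, 4, -2, 10]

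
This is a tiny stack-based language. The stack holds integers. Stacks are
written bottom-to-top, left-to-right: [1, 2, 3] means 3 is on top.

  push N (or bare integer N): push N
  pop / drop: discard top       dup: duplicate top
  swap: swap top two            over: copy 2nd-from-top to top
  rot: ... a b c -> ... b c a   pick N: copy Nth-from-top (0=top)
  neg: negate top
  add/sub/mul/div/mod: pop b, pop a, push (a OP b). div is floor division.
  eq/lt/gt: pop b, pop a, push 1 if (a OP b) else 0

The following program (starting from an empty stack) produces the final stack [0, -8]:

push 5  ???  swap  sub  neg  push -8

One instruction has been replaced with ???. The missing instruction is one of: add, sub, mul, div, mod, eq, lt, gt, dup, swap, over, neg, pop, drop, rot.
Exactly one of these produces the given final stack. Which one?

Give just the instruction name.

Stack before ???: [5]
Stack after ???:  [5, 5]
The instruction that transforms [5] -> [5, 5] is: dup

Answer: dup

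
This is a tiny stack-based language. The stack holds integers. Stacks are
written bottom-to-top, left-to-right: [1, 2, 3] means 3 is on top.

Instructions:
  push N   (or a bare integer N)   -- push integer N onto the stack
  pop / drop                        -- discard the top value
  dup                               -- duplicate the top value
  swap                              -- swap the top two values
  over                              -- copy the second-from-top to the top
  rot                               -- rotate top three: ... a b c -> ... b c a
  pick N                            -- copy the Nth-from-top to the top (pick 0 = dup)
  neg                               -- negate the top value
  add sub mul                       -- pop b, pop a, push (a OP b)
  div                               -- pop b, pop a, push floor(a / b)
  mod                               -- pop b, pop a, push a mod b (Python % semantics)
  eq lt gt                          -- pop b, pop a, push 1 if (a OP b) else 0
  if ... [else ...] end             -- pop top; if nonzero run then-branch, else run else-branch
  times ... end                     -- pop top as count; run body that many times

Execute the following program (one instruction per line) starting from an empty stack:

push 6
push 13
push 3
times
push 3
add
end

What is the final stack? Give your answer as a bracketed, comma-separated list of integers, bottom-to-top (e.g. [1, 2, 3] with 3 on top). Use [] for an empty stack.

Answer: [6, 22]

Derivation:
After 'push 6': [6]
After 'push 13': [6, 13]
After 'push 3': [6, 13, 3]
After 'times': [6, 13]
After 'push 3': [6, 13, 3]
After 'add': [6, 16]
After 'push 3': [6, 16, 3]
After 'add': [6, 19]
After 'push 3': [6, 19, 3]
After 'add': [6, 22]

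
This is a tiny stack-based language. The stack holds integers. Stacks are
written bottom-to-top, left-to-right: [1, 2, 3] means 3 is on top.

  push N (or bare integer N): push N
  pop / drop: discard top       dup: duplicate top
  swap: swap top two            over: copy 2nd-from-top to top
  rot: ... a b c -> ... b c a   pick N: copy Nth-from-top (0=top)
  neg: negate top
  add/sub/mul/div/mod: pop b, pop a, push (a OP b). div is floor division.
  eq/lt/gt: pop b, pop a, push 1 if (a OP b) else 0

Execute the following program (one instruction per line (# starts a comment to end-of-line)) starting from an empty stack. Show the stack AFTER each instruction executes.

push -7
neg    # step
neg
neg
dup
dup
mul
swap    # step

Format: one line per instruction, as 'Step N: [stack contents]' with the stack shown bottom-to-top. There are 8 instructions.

Step 1: [-7]
Step 2: [7]
Step 3: [-7]
Step 4: [7]
Step 5: [7, 7]
Step 6: [7, 7, 7]
Step 7: [7, 49]
Step 8: [49, 7]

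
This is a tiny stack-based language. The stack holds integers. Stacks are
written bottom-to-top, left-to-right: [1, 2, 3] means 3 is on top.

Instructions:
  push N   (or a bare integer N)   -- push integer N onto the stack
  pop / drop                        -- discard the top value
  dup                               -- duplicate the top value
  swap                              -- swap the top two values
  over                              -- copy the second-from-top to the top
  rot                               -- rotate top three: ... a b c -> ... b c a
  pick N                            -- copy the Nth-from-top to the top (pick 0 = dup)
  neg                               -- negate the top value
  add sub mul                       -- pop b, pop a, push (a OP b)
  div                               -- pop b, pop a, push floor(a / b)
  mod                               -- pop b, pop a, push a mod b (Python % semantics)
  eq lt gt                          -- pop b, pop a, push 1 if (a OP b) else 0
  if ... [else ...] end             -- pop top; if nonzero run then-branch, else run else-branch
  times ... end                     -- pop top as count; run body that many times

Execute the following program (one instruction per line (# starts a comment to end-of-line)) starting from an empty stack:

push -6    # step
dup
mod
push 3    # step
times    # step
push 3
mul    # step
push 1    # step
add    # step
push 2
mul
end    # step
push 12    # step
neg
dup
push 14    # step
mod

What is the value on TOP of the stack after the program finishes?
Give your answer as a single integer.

After 'push -6': [-6]
After 'dup': [-6, -6]
After 'mod': [0]
After 'push 3': [0, 3]
After 'times': [0]
After 'push 3': [0, 3]
After 'mul': [0]
After 'push 1': [0, 1]
After 'add': [1]
After 'push 2': [1, 2]
  ...
After 'mul': [42]
After 'push 1': [42, 1]
After 'add': [43]
After 'push 2': [43, 2]
After 'mul': [86]
After 'push 12': [86, 12]
After 'neg': [86, -12]
After 'dup': [86, -12, -12]
After 'push 14': [86, -12, -12, 14]
After 'mod': [86, -12, 2]

Answer: 2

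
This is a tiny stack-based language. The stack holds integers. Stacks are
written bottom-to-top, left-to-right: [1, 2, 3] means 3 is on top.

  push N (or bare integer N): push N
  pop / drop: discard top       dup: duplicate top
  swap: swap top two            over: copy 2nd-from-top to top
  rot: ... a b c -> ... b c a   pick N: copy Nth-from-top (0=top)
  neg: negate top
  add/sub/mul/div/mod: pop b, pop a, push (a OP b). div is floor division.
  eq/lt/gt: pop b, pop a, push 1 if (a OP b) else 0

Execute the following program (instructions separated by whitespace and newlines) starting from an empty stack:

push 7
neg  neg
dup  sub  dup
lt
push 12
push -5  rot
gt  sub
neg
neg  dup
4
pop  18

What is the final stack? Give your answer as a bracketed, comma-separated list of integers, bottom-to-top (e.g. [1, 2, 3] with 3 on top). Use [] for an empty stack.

After 'push 7': [7]
After 'neg': [-7]
After 'neg': [7]
After 'dup': [7, 7]
After 'sub': [0]
After 'dup': [0, 0]
After 'lt': [0]
After 'push 12': [0, 12]
After 'push -5': [0, 12, -5]
After 'rot': [12, -5, 0]
After 'gt': [12, 0]
After 'sub': [12]
After 'neg': [-12]
After 'neg': [12]
After 'dup': [12, 12]
After 'push 4': [12, 12, 4]
After 'pop': [12, 12]
After 'push 18': [12, 12, 18]

Answer: [12, 12, 18]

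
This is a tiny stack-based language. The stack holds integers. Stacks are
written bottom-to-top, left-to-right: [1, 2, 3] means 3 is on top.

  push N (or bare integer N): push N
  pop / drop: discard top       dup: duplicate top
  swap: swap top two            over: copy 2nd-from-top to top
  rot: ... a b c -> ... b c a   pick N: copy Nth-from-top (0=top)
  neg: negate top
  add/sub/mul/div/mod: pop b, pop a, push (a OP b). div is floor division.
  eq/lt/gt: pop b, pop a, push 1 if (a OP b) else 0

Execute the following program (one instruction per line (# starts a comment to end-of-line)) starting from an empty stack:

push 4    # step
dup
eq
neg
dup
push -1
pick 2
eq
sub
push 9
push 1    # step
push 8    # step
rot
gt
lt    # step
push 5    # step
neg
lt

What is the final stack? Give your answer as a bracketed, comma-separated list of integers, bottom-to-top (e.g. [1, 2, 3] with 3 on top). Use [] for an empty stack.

Answer: [-1, -2, 0]

Derivation:
After 'push 4': [4]
After 'dup': [4, 4]
After 'eq': [1]
After 'neg': [-1]
After 'dup': [-1, -1]
After 'push -1': [-1, -1, -1]
After 'pick 2': [-1, -1, -1, -1]
After 'eq': [-1, -1, 1]
After 'sub': [-1, -2]
After 'push 9': [-1, -2, 9]
After 'push 1': [-1, -2, 9, 1]
After 'push 8': [-1, -2, 9, 1, 8]
After 'rot': [-1, -2, 1, 8, 9]
After 'gt': [-1, -2, 1, 0]
After 'lt': [-1, -2, 0]
After 'push 5': [-1, -2, 0, 5]
After 'neg': [-1, -2, 0, -5]
After 'lt': [-1, -2, 0]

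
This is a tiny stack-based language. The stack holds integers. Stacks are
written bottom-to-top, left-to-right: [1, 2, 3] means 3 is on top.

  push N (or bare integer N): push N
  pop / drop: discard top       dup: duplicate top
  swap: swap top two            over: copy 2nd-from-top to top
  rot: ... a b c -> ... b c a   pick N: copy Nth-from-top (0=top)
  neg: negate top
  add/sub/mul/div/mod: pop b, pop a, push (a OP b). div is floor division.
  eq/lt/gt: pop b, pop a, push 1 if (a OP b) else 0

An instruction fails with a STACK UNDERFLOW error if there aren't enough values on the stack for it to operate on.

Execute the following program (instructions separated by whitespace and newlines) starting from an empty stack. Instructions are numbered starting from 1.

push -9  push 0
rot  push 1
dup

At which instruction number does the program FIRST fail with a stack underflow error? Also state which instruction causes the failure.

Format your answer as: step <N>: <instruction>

Answer: step 3: rot

Derivation:
Step 1 ('push -9'): stack = [-9], depth = 1
Step 2 ('push 0'): stack = [-9, 0], depth = 2
Step 3 ('rot'): needs 3 value(s) but depth is 2 — STACK UNDERFLOW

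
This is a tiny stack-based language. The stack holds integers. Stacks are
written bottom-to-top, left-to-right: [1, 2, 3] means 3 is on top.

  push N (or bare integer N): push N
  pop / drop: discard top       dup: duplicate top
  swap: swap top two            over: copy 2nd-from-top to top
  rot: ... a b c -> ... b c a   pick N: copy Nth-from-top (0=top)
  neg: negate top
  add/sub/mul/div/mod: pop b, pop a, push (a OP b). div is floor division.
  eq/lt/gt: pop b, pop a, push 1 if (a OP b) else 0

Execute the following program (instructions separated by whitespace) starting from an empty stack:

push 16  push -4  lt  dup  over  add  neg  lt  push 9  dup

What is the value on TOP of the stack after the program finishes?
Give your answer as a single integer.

Answer: 9

Derivation:
After 'push 16': [16]
After 'push -4': [16, -4]
After 'lt': [0]
After 'dup': [0, 0]
After 'over': [0, 0, 0]
After 'add': [0, 0]
After 'neg': [0, 0]
After 'lt': [0]
After 'push 9': [0, 9]
After 'dup': [0, 9, 9]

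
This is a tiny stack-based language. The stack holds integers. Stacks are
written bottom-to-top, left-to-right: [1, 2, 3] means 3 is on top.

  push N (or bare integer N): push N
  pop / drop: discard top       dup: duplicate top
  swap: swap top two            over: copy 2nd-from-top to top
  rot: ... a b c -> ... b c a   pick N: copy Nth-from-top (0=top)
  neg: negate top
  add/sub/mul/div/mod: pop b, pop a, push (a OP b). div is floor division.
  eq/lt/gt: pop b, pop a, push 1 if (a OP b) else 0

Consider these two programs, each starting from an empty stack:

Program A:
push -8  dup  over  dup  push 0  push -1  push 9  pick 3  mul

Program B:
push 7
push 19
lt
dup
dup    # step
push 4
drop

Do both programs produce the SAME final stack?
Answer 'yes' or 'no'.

Answer: no

Derivation:
Program A trace:
  After 'push -8': [-8]
  After 'dup': [-8, -8]
  After 'over': [-8, -8, -8]
  After 'dup': [-8, -8, -8, -8]
  After 'push 0': [-8, -8, -8, -8, 0]
  After 'push -1': [-8, -8, -8, -8, 0, -1]
  After 'push 9': [-8, -8, -8, -8, 0, -1, 9]
  After 'pick 3': [-8, -8, -8, -8, 0, -1, 9, -8]
  After 'mul': [-8, -8, -8, -8, 0, -1, -72]
Program A final stack: [-8, -8, -8, -8, 0, -1, -72]

Program B trace:
  After 'push 7': [7]
  After 'push 19': [7, 19]
  After 'lt': [1]
  After 'dup': [1, 1]
  After 'dup': [1, 1, 1]
  After 'push 4': [1, 1, 1, 4]
  After 'drop': [1, 1, 1]
Program B final stack: [1, 1, 1]
Same: no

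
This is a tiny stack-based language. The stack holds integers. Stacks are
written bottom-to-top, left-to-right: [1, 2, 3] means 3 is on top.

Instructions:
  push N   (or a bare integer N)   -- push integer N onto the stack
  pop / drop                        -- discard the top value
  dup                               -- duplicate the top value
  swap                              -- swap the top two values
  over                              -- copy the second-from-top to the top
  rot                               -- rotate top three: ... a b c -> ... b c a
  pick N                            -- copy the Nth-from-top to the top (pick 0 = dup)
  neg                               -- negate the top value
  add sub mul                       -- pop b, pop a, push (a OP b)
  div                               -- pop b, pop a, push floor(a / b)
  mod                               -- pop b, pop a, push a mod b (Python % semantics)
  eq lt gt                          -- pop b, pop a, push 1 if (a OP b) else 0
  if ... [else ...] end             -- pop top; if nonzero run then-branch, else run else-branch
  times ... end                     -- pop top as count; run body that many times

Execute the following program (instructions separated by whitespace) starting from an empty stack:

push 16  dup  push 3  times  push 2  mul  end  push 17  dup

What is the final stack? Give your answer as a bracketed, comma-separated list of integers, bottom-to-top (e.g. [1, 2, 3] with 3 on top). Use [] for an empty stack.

After 'push 16': [16]
After 'dup': [16, 16]
After 'push 3': [16, 16, 3]
After 'times': [16, 16]
After 'push 2': [16, 16, 2]
After 'mul': [16, 32]
After 'push 2': [16, 32, 2]
After 'mul': [16, 64]
After 'push 2': [16, 64, 2]
After 'mul': [16, 128]
After 'push 17': [16, 128, 17]
After 'dup': [16, 128, 17, 17]

Answer: [16, 128, 17, 17]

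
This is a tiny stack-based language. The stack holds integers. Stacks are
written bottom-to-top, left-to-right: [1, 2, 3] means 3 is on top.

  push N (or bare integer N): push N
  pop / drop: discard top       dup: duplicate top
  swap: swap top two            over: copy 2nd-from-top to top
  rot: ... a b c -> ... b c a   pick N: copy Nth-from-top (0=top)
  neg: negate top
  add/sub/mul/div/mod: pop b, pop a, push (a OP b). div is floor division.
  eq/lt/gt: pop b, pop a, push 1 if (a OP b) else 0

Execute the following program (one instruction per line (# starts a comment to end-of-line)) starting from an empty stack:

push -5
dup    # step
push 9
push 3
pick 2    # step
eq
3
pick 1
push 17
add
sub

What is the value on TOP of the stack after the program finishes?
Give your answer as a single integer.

After 'push -5': [-5]
After 'dup': [-5, -5]
After 'push 9': [-5, -5, 9]
After 'push 3': [-5, -5, 9, 3]
After 'pick 2': [-5, -5, 9, 3, -5]
After 'eq': [-5, -5, 9, 0]
After 'push 3': [-5, -5, 9, 0, 3]
After 'pick 1': [-5, -5, 9, 0, 3, 0]
After 'push 17': [-5, -5, 9, 0, 3, 0, 17]
After 'add': [-5, -5, 9, 0, 3, 17]
After 'sub': [-5, -5, 9, 0, -14]

Answer: -14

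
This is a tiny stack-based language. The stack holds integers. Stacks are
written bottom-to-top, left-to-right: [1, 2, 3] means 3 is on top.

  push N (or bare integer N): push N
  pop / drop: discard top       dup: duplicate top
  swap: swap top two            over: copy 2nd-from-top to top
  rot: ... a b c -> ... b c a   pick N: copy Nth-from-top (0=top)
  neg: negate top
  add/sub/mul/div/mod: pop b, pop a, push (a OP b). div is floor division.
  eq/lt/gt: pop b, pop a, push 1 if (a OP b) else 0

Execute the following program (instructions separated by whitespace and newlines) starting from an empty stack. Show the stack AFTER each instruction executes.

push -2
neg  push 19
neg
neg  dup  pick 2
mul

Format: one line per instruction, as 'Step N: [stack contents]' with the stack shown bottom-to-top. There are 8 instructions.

Step 1: [-2]
Step 2: [2]
Step 3: [2, 19]
Step 4: [2, -19]
Step 5: [2, 19]
Step 6: [2, 19, 19]
Step 7: [2, 19, 19, 2]
Step 8: [2, 19, 38]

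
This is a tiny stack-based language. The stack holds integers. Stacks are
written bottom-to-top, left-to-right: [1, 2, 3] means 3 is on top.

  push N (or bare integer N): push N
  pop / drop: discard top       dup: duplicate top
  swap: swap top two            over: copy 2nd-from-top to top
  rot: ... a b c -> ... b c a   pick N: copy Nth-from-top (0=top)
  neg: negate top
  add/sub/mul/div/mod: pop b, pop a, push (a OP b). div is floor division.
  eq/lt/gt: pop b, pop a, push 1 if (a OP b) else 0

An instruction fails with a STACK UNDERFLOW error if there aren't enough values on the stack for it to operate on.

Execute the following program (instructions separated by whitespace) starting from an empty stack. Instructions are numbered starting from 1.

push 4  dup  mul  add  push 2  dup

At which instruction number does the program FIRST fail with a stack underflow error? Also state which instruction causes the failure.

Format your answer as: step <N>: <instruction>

Answer: step 4: add

Derivation:
Step 1 ('push 4'): stack = [4], depth = 1
Step 2 ('dup'): stack = [4, 4], depth = 2
Step 3 ('mul'): stack = [16], depth = 1
Step 4 ('add'): needs 2 value(s) but depth is 1 — STACK UNDERFLOW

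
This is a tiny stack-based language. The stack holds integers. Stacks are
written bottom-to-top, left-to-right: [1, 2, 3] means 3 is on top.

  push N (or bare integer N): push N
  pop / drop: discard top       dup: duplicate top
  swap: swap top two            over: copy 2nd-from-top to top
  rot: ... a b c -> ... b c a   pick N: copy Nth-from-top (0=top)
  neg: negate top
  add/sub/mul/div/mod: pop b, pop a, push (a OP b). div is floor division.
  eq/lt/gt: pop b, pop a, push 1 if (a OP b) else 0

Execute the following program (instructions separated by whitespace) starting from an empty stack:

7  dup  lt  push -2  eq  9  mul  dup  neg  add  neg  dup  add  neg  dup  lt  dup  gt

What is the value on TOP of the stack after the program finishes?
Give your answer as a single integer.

Answer: 0

Derivation:
After 'push 7': [7]
After 'dup': [7, 7]
After 'lt': [0]
After 'push -2': [0, -2]
After 'eq': [0]
After 'push 9': [0, 9]
After 'mul': [0]
After 'dup': [0, 0]
After 'neg': [0, 0]
After 'add': [0]
After 'neg': [0]
After 'dup': [0, 0]
After 'add': [0]
After 'neg': [0]
After 'dup': [0, 0]
After 'lt': [0]
After 'dup': [0, 0]
After 'gt': [0]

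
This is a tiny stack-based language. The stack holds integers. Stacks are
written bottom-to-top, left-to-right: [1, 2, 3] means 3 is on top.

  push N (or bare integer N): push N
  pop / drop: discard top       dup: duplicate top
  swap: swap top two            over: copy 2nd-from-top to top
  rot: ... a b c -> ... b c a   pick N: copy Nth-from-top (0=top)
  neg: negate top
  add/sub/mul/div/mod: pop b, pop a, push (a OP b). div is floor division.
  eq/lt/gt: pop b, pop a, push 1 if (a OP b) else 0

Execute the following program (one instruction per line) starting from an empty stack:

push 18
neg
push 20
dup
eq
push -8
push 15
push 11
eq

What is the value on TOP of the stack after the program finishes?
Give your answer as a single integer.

Answer: 0

Derivation:
After 'push 18': [18]
After 'neg': [-18]
After 'push 20': [-18, 20]
After 'dup': [-18, 20, 20]
After 'eq': [-18, 1]
After 'push -8': [-18, 1, -8]
After 'push 15': [-18, 1, -8, 15]
After 'push 11': [-18, 1, -8, 15, 11]
After 'eq': [-18, 1, -8, 0]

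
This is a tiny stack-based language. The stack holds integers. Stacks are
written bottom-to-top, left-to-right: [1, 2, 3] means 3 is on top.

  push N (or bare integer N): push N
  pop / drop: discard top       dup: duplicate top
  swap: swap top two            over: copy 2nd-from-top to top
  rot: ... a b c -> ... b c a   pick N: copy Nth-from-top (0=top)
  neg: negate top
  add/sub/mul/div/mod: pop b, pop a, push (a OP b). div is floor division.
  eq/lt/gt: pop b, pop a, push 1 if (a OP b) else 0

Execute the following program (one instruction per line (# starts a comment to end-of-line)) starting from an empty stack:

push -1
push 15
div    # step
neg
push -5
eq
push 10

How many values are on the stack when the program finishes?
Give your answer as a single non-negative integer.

After 'push -1': stack = [-1] (depth 1)
After 'push 15': stack = [-1, 15] (depth 2)
After 'div': stack = [-1] (depth 1)
After 'neg': stack = [1] (depth 1)
After 'push -5': stack = [1, -5] (depth 2)
After 'eq': stack = [0] (depth 1)
After 'push 10': stack = [0, 10] (depth 2)

Answer: 2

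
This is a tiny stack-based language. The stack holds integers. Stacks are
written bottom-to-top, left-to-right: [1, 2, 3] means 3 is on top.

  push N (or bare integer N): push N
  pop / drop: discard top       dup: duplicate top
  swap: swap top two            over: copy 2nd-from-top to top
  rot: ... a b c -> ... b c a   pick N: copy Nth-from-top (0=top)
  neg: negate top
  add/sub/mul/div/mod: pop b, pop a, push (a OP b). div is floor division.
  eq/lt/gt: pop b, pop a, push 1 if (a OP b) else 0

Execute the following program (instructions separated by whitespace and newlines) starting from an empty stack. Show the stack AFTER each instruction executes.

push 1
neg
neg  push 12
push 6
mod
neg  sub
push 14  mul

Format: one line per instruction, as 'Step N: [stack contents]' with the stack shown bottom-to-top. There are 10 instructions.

Step 1: [1]
Step 2: [-1]
Step 3: [1]
Step 4: [1, 12]
Step 5: [1, 12, 6]
Step 6: [1, 0]
Step 7: [1, 0]
Step 8: [1]
Step 9: [1, 14]
Step 10: [14]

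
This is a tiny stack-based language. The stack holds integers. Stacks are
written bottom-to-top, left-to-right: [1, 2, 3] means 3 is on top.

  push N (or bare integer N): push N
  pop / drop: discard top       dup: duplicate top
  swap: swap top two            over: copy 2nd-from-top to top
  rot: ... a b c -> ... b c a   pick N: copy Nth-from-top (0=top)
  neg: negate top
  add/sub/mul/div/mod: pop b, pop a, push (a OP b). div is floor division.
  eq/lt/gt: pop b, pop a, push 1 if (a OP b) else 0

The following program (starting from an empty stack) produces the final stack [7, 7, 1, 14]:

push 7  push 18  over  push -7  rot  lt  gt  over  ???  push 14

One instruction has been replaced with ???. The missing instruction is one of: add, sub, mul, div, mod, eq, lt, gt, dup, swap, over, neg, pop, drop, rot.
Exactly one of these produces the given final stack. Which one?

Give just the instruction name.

Stack before ???: [7, 1, 7]
Stack after ???:  [7, 7, 1]
The instruction that transforms [7, 1, 7] -> [7, 7, 1] is: swap

Answer: swap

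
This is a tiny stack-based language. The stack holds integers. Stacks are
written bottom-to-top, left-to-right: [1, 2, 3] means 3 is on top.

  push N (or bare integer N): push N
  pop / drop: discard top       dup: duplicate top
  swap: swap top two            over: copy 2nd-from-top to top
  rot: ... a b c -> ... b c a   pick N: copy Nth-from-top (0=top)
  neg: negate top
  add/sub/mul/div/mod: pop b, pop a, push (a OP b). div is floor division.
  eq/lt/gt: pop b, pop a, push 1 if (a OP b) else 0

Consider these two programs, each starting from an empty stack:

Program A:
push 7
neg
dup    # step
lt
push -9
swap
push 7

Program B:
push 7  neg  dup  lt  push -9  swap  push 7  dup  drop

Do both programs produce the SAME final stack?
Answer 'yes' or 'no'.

Answer: yes

Derivation:
Program A trace:
  After 'push 7': [7]
  After 'neg': [-7]
  After 'dup': [-7, -7]
  After 'lt': [0]
  After 'push -9': [0, -9]
  After 'swap': [-9, 0]
  After 'push 7': [-9, 0, 7]
Program A final stack: [-9, 0, 7]

Program B trace:
  After 'push 7': [7]
  After 'neg': [-7]
  After 'dup': [-7, -7]
  After 'lt': [0]
  After 'push -9': [0, -9]
  After 'swap': [-9, 0]
  After 'push 7': [-9, 0, 7]
  After 'dup': [-9, 0, 7, 7]
  After 'drop': [-9, 0, 7]
Program B final stack: [-9, 0, 7]
Same: yes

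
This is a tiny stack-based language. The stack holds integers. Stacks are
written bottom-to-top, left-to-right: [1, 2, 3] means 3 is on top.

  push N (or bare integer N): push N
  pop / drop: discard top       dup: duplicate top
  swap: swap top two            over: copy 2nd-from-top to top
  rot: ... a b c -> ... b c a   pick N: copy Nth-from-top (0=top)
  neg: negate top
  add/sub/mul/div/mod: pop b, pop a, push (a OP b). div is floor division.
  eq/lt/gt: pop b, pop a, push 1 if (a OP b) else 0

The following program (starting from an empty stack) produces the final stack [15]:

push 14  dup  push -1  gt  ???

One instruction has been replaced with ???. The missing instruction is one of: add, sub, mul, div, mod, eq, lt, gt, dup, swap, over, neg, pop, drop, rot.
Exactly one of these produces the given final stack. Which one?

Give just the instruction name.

Stack before ???: [14, 1]
Stack after ???:  [15]
The instruction that transforms [14, 1] -> [15] is: add

Answer: add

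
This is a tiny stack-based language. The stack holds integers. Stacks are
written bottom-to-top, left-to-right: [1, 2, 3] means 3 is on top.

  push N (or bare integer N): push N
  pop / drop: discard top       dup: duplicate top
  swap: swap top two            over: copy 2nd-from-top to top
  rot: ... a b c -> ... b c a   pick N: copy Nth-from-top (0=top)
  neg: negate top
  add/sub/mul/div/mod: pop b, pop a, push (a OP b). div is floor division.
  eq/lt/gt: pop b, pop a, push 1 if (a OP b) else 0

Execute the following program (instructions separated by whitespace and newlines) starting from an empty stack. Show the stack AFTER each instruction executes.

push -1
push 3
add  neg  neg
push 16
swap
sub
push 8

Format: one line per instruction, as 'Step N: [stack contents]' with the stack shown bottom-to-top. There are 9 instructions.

Step 1: [-1]
Step 2: [-1, 3]
Step 3: [2]
Step 4: [-2]
Step 5: [2]
Step 6: [2, 16]
Step 7: [16, 2]
Step 8: [14]
Step 9: [14, 8]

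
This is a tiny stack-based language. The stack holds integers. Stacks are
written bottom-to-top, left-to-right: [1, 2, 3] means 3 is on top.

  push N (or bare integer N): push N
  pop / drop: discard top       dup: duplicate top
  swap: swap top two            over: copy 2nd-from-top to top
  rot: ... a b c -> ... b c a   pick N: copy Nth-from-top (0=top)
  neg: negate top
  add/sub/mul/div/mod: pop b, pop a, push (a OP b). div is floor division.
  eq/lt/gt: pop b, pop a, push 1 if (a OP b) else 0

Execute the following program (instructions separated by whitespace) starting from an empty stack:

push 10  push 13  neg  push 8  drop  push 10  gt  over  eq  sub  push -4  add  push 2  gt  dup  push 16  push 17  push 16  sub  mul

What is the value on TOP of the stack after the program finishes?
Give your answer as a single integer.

Answer: 16

Derivation:
After 'push 10': [10]
After 'push 13': [10, 13]
After 'neg': [10, -13]
After 'push 8': [10, -13, 8]
After 'drop': [10, -13]
After 'push 10': [10, -13, 10]
After 'gt': [10, 0]
After 'over': [10, 0, 10]
After 'eq': [10, 0]
After 'sub': [10]
After 'push -4': [10, -4]
After 'add': [6]
After 'push 2': [6, 2]
After 'gt': [1]
After 'dup': [1, 1]
After 'push 16': [1, 1, 16]
After 'push 17': [1, 1, 16, 17]
After 'push 16': [1, 1, 16, 17, 16]
After 'sub': [1, 1, 16, 1]
After 'mul': [1, 1, 16]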